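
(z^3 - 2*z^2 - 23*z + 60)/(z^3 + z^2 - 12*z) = (z^2 + z - 20)/(z*(z + 4))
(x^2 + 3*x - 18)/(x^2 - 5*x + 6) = (x + 6)/(x - 2)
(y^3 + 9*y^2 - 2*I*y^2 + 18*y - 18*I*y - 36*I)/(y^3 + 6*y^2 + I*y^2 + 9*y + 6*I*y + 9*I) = (y^2 + 2*y*(3 - I) - 12*I)/(y^2 + y*(3 + I) + 3*I)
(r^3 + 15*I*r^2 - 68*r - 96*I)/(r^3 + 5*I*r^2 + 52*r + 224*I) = (r + 3*I)/(r - 7*I)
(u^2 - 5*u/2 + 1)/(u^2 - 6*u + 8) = (u - 1/2)/(u - 4)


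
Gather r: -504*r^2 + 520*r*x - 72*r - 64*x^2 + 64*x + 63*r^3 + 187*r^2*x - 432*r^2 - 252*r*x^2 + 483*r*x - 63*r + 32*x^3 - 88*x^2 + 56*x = 63*r^3 + r^2*(187*x - 936) + r*(-252*x^2 + 1003*x - 135) + 32*x^3 - 152*x^2 + 120*x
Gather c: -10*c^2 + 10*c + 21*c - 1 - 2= -10*c^2 + 31*c - 3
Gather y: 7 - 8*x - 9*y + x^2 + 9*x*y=x^2 - 8*x + y*(9*x - 9) + 7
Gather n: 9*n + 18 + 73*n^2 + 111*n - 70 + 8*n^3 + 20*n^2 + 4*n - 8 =8*n^3 + 93*n^2 + 124*n - 60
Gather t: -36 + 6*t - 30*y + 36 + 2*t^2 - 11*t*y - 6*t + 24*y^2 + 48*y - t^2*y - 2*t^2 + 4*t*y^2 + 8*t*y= -t^2*y + t*(4*y^2 - 3*y) + 24*y^2 + 18*y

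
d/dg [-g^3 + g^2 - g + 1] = -3*g^2 + 2*g - 1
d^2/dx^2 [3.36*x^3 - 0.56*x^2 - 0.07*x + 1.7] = 20.16*x - 1.12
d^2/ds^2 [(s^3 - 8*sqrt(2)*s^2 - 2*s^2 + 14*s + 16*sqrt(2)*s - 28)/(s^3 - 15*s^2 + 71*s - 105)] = 2*(-8*sqrt(2)*s^6 + 13*s^6 - 171*s^5 + 48*sqrt(2)*s^5 + 258*s^4 + 984*sqrt(2)*s^4 - 11936*sqrt(2)*s^3 + 5382*s^3 - 28959*s^2 + 47880*sqrt(2)*s^2 - 75600*sqrt(2)*s + 47565*s - 14728 + 31080*sqrt(2))/(s^9 - 45*s^8 + 888*s^7 - 10080*s^6 + 72498*s^5 - 342450*s^4 + 1061936*s^3 - 2084040*s^2 + 2348325*s - 1157625)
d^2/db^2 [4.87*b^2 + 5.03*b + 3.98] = 9.74000000000000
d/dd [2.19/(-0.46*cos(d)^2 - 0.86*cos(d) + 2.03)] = -(2.0148*cos(d) + 1.8834)*sin(d)/(0.46*cos(d)^2 + 0.86*cos(d) - 2.03)^2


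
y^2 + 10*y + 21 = (y + 3)*(y + 7)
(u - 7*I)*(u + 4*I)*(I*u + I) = I*u^3 + 3*u^2 + I*u^2 + 3*u + 28*I*u + 28*I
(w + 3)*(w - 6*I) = w^2 + 3*w - 6*I*w - 18*I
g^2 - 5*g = g*(g - 5)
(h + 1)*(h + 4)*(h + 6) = h^3 + 11*h^2 + 34*h + 24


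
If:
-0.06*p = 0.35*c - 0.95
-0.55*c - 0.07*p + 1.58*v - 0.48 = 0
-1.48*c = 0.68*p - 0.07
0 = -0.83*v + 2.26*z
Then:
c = 4.30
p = -9.26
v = 1.39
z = 0.51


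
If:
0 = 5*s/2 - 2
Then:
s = 4/5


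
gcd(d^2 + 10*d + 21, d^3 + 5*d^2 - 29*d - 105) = d^2 + 10*d + 21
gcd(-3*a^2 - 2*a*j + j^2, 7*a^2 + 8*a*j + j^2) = a + j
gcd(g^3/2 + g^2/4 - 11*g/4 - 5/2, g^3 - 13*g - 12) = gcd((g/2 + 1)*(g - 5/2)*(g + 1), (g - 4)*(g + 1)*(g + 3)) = g + 1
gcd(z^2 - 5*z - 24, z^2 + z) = 1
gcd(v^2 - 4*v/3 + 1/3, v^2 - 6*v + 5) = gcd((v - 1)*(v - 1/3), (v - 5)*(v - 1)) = v - 1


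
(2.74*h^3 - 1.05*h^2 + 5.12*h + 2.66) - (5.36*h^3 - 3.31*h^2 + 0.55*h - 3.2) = -2.62*h^3 + 2.26*h^2 + 4.57*h + 5.86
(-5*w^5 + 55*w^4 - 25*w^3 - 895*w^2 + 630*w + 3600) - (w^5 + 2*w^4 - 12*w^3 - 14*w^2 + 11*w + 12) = -6*w^5 + 53*w^4 - 13*w^3 - 881*w^2 + 619*w + 3588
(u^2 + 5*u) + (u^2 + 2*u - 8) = 2*u^2 + 7*u - 8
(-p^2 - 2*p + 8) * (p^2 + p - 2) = -p^4 - 3*p^3 + 8*p^2 + 12*p - 16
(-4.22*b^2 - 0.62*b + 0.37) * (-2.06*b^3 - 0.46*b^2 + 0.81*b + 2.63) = 8.6932*b^5 + 3.2184*b^4 - 3.8952*b^3 - 11.771*b^2 - 1.3309*b + 0.9731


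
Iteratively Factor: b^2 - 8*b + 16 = (b - 4)*(b - 4)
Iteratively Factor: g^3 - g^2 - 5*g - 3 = (g - 3)*(g^2 + 2*g + 1) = (g - 3)*(g + 1)*(g + 1)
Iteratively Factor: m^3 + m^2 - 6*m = (m - 2)*(m^2 + 3*m) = (m - 2)*(m + 3)*(m)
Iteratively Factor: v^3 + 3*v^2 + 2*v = (v + 1)*(v^2 + 2*v) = v*(v + 1)*(v + 2)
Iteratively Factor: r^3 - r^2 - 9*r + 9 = (r + 3)*(r^2 - 4*r + 3) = (r - 3)*(r + 3)*(r - 1)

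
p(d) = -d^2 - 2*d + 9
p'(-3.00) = 4.00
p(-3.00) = 6.00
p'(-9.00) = 16.00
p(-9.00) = -54.00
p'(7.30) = -16.60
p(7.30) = -58.89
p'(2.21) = -6.42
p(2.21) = -0.30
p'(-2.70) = 3.40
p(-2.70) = 7.11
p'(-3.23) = 4.46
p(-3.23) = 5.03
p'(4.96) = -11.92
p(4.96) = -25.52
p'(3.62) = -9.24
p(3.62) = -11.34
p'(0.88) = -3.76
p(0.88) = 6.47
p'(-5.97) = 9.94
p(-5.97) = -14.70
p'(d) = -2*d - 2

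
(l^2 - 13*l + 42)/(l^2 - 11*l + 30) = (l - 7)/(l - 5)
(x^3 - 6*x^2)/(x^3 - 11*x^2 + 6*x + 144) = x^2/(x^2 - 5*x - 24)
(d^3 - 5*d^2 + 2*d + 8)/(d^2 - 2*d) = d - 3 - 4/d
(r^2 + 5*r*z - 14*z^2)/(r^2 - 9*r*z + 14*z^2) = (-r - 7*z)/(-r + 7*z)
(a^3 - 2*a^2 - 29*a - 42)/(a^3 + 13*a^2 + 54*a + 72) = (a^2 - 5*a - 14)/(a^2 + 10*a + 24)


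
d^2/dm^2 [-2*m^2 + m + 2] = -4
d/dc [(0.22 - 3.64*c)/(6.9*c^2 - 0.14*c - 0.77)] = (25.116*c^2 - 3.036*c + 2.8336)/(47.61*c^4 - 1.932*c^3 - 10.6064*c^2 + 0.2156*c + 0.5929)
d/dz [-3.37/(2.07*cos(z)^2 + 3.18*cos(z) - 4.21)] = -(13.9518*cos(z) + 10.7166)*sin(z)/(2.07*cos(z)^2 + 3.18*cos(z) - 4.21)^2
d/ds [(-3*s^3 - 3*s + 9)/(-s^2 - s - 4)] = 3*(-(2*s + 1)*(s^3 + s - 3) + (3*s^2 + 1)*(s^2 + s + 4))/(s^2 + s + 4)^2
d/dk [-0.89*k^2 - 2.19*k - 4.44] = -1.78*k - 2.19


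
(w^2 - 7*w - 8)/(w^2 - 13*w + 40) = (w + 1)/(w - 5)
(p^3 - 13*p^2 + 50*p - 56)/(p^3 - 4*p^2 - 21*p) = (p^2 - 6*p + 8)/(p*(p + 3))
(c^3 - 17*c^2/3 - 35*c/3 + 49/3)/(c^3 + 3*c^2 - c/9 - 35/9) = 3*(c - 7)/(3*c + 5)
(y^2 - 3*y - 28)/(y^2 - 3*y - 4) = (-y^2 + 3*y + 28)/(-y^2 + 3*y + 4)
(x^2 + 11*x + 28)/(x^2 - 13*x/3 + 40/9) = 9*(x^2 + 11*x + 28)/(9*x^2 - 39*x + 40)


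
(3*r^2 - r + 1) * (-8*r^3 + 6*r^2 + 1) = -24*r^5 + 26*r^4 - 14*r^3 + 9*r^2 - r + 1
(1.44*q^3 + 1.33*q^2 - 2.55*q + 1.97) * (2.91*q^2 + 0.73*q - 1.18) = 4.1904*q^5 + 4.9215*q^4 - 8.1488*q^3 + 2.3018*q^2 + 4.4471*q - 2.3246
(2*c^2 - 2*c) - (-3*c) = 2*c^2 + c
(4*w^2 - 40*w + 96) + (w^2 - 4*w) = 5*w^2 - 44*w + 96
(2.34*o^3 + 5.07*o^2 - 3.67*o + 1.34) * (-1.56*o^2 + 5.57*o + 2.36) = -3.6504*o^5 + 5.1246*o^4 + 39.4875*o^3 - 10.5671*o^2 - 1.1974*o + 3.1624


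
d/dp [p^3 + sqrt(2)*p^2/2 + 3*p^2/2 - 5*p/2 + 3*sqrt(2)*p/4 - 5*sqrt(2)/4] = 3*p^2 + sqrt(2)*p + 3*p - 5/2 + 3*sqrt(2)/4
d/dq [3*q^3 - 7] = 9*q^2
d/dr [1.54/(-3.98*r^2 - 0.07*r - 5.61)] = (12.2584*r + 0.1078)/(3.98*r^2 + 0.07*r + 5.61)^2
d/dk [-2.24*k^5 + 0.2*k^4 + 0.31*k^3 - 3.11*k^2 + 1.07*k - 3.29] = -11.2*k^4 + 0.8*k^3 + 0.93*k^2 - 6.22*k + 1.07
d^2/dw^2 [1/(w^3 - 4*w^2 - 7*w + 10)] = 2*((4 - 3*w)*(w^3 - 4*w^2 - 7*w + 10) + (-3*w^2 + 8*w + 7)^2)/(w^3 - 4*w^2 - 7*w + 10)^3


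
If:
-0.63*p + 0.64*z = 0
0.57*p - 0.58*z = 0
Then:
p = 0.00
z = 0.00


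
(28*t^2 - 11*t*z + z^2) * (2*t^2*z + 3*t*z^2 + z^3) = 56*t^4*z + 62*t^3*z^2 - 3*t^2*z^3 - 8*t*z^4 + z^5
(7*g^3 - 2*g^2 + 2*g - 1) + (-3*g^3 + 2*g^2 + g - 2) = 4*g^3 + 3*g - 3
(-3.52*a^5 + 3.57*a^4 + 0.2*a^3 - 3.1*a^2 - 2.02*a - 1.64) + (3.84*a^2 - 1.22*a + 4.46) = -3.52*a^5 + 3.57*a^4 + 0.2*a^3 + 0.74*a^2 - 3.24*a + 2.82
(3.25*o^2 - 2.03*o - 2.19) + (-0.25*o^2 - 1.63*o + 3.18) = 3.0*o^2 - 3.66*o + 0.99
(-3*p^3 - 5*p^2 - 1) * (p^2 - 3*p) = -3*p^5 + 4*p^4 + 15*p^3 - p^2 + 3*p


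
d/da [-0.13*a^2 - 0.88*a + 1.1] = -0.26*a - 0.88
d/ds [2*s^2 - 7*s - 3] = 4*s - 7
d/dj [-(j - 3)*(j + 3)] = -2*j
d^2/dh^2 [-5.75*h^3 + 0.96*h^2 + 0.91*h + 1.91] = 1.92 - 34.5*h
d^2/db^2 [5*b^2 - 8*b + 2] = 10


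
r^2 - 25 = (r - 5)*(r + 5)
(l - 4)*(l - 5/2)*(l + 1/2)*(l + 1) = l^4 - 5*l^3 + 3*l^2/4 + 47*l/4 + 5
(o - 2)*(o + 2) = o^2 - 4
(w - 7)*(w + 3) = w^2 - 4*w - 21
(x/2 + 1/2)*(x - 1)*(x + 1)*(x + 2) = x^4/2 + 3*x^3/2 + x^2/2 - 3*x/2 - 1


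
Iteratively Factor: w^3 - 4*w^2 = (w)*(w^2 - 4*w) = w*(w - 4)*(w)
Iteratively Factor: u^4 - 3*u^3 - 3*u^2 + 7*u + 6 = (u + 1)*(u^3 - 4*u^2 + u + 6) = (u - 3)*(u + 1)*(u^2 - u - 2) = (u - 3)*(u + 1)^2*(u - 2)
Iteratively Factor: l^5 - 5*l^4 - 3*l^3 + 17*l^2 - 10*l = (l + 2)*(l^4 - 7*l^3 + 11*l^2 - 5*l) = (l - 5)*(l + 2)*(l^3 - 2*l^2 + l) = (l - 5)*(l - 1)*(l + 2)*(l^2 - l) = l*(l - 5)*(l - 1)*(l + 2)*(l - 1)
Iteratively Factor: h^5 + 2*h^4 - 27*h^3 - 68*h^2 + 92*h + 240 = (h + 3)*(h^4 - h^3 - 24*h^2 + 4*h + 80) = (h - 5)*(h + 3)*(h^3 + 4*h^2 - 4*h - 16) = (h - 5)*(h - 2)*(h + 3)*(h^2 + 6*h + 8) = (h - 5)*(h - 2)*(h + 2)*(h + 3)*(h + 4)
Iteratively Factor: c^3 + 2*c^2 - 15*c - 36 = (c + 3)*(c^2 - c - 12) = (c - 4)*(c + 3)*(c + 3)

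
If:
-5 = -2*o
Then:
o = 5/2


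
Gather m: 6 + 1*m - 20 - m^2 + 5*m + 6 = -m^2 + 6*m - 8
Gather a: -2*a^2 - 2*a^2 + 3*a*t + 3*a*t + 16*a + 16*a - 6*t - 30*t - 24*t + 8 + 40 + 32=-4*a^2 + a*(6*t + 32) - 60*t + 80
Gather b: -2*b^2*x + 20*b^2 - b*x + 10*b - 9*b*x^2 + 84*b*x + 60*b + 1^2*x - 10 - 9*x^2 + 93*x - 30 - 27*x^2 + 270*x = b^2*(20 - 2*x) + b*(-9*x^2 + 83*x + 70) - 36*x^2 + 364*x - 40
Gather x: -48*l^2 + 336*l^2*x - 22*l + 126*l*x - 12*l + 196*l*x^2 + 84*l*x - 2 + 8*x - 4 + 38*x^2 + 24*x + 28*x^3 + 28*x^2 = -48*l^2 - 34*l + 28*x^3 + x^2*(196*l + 66) + x*(336*l^2 + 210*l + 32) - 6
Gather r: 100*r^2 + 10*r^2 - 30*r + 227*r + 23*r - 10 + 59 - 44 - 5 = 110*r^2 + 220*r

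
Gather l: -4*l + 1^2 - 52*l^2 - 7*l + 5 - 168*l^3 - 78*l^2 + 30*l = -168*l^3 - 130*l^2 + 19*l + 6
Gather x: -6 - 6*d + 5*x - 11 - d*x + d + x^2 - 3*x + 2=-5*d + x^2 + x*(2 - d) - 15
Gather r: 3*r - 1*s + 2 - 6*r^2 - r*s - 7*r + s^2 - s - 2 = -6*r^2 + r*(-s - 4) + s^2 - 2*s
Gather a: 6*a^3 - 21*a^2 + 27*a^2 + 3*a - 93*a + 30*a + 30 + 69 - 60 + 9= 6*a^3 + 6*a^2 - 60*a + 48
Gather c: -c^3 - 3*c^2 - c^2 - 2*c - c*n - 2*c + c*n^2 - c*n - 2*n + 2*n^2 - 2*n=-c^3 - 4*c^2 + c*(n^2 - 2*n - 4) + 2*n^2 - 4*n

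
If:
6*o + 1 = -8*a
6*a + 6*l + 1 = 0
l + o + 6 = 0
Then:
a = 17/7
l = -109/42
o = -143/42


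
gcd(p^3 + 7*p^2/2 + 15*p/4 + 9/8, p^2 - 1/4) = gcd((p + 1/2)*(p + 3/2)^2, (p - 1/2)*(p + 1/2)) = p + 1/2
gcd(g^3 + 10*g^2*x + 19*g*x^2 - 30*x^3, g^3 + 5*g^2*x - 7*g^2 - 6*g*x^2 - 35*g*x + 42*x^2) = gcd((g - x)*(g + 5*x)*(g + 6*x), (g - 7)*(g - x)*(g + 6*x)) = -g^2 - 5*g*x + 6*x^2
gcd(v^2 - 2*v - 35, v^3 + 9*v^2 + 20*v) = v + 5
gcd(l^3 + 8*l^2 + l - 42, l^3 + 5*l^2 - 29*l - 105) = l^2 + 10*l + 21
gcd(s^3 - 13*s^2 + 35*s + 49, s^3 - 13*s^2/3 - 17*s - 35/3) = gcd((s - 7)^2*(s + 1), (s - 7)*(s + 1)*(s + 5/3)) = s^2 - 6*s - 7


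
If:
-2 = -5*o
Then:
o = 2/5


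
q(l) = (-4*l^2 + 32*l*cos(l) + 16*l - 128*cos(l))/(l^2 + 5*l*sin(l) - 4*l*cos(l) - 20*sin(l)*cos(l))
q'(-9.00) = -1.24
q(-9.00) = -1.50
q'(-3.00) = 65.40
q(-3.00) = -38.73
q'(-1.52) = -7.21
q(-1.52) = -3.79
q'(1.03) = 5.03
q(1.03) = 6.71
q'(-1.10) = -4.82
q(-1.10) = -5.96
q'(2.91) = 0.03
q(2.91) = 1.69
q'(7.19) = -1.26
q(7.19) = -0.55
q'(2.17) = -0.16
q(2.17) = 1.75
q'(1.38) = 26.91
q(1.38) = -0.37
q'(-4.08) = -7253.87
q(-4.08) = 260.45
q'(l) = (-4*l^2 + 32*l*cos(l) + 16*l - 128*cos(l))*(-4*l*sin(l) - 5*l*cos(l) - 2*l - 20*sin(l)^2 - 5*sin(l) + 20*cos(l)^2 + 4*cos(l))/(l^2 + 5*l*sin(l) - 4*l*cos(l) - 20*sin(l)*cos(l))^2 + (-32*l*sin(l) - 8*l + 128*sin(l) + 32*cos(l) + 16)/(l^2 + 5*l*sin(l) - 4*l*cos(l) - 20*sin(l)*cos(l)) = 4*(2*(l^2 + 5*l*sin(l) - 4*l*cos(l) - 10*sin(2*l))*(-4*l*sin(l) - l + 16*sin(l) + 4*cos(l) + 2) + (l^2 - 8*l*cos(l) - 4*l + 32*cos(l))*(4*l*sin(l) + 5*l*cos(l) + 2*l + 5*sin(l) - 4*cos(l) - 20*cos(2*l)))/((l + 5*sin(l))^2*(l - 4*cos(l))^2)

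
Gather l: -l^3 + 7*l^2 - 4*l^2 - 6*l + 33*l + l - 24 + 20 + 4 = -l^3 + 3*l^2 + 28*l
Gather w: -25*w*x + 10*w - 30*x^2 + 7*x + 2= w*(10 - 25*x) - 30*x^2 + 7*x + 2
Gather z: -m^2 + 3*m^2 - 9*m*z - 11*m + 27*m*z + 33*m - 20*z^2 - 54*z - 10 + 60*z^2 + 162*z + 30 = 2*m^2 + 22*m + 40*z^2 + z*(18*m + 108) + 20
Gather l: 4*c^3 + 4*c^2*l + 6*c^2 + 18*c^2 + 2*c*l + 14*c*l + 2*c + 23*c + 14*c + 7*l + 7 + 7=4*c^3 + 24*c^2 + 39*c + l*(4*c^2 + 16*c + 7) + 14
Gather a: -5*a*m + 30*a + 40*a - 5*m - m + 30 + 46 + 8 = a*(70 - 5*m) - 6*m + 84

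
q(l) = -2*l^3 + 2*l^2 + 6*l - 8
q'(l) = -6*l^2 + 4*l + 6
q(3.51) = -48.79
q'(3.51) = -53.88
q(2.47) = -11.12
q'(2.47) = -20.73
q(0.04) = -7.76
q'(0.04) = 6.15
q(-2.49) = 20.34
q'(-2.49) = -41.16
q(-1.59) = -4.44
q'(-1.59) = -15.53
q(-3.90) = 117.66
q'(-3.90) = -100.86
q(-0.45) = -10.11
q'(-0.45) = 2.98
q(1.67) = -1.72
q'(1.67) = -4.05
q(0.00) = -8.00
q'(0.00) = 6.00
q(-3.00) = 46.00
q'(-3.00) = -60.00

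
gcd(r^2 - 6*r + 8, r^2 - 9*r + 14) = r - 2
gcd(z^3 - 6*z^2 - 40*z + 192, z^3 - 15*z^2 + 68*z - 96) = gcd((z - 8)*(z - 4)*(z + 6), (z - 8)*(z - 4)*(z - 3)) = z^2 - 12*z + 32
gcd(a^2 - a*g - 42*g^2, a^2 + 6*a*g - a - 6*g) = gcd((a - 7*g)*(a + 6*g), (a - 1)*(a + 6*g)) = a + 6*g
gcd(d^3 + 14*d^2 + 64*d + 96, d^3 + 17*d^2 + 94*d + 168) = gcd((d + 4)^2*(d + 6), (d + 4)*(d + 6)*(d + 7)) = d^2 + 10*d + 24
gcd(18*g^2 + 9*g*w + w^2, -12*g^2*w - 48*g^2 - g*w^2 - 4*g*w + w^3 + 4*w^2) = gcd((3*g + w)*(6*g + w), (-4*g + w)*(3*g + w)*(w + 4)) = 3*g + w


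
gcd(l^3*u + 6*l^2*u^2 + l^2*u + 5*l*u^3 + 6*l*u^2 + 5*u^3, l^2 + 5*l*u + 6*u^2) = 1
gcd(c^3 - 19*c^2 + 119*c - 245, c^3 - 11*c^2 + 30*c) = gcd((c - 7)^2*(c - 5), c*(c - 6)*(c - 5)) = c - 5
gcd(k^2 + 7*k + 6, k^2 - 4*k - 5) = k + 1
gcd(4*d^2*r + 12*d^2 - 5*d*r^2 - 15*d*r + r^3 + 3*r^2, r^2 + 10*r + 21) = r + 3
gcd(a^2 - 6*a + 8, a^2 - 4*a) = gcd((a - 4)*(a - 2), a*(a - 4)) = a - 4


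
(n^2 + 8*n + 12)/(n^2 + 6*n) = (n + 2)/n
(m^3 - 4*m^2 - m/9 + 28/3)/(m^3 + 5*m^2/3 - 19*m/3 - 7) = (m^2 - 5*m/3 - 4)/(m^2 + 4*m + 3)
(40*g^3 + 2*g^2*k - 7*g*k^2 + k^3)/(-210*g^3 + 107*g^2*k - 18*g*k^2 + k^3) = (-8*g^2 - 2*g*k + k^2)/(42*g^2 - 13*g*k + k^2)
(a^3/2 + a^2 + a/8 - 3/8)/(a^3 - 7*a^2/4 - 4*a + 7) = (4*a^3 + 8*a^2 + a - 3)/(2*(4*a^3 - 7*a^2 - 16*a + 28))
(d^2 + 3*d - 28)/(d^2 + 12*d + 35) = (d - 4)/(d + 5)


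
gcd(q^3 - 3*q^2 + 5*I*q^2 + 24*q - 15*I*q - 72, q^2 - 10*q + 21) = q - 3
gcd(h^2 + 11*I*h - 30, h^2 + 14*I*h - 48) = h + 6*I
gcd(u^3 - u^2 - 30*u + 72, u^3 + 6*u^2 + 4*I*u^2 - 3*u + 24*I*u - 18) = u + 6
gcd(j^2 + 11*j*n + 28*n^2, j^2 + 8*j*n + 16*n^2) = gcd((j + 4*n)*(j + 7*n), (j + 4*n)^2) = j + 4*n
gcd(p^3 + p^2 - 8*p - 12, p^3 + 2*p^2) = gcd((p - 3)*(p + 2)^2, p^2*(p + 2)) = p + 2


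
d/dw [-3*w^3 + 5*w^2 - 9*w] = -9*w^2 + 10*w - 9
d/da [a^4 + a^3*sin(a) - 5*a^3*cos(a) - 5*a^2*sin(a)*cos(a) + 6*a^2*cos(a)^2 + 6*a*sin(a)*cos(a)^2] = 5*a^3*sin(a) + a^3*cos(a) + 4*a^3 + 3*a^2*sin(a) - 6*a^2*sin(2*a) - 15*a^2*cos(a) - 5*a^2*cos(2*a) - 5*a*sin(2*a) + 3*a*cos(a)/2 + 6*a*cos(2*a) + 9*a*cos(3*a)/2 + 6*a + 3*sin(a)/2 + 3*sin(3*a)/2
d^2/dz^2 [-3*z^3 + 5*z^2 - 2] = 10 - 18*z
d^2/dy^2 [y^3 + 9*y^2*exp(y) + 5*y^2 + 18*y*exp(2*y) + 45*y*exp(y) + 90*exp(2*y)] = 9*y^2*exp(y) + 72*y*exp(2*y) + 81*y*exp(y) + 6*y + 432*exp(2*y) + 108*exp(y) + 10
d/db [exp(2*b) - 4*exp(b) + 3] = 2*(exp(b) - 2)*exp(b)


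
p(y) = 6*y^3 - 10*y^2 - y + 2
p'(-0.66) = 20.04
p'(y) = 18*y^2 - 20*y - 1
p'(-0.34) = 7.88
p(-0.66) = -3.42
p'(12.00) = 2351.00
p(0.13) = 1.71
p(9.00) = 3557.00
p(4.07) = 236.80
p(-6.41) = -1982.72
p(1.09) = -3.20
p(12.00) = 8918.00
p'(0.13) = -3.30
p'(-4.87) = 523.30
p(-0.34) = 0.95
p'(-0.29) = 6.31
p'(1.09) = -1.41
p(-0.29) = 1.30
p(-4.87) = -923.31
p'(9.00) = 1277.00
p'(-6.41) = 866.79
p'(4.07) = 215.77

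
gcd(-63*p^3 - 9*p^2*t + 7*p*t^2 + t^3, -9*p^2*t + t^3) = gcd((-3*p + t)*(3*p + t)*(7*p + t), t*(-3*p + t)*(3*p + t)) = 9*p^2 - t^2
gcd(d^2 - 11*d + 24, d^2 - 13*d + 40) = d - 8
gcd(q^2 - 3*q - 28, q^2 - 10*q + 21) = q - 7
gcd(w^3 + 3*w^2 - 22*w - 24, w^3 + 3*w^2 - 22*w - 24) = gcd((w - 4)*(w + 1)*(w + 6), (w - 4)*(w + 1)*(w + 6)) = w^3 + 3*w^2 - 22*w - 24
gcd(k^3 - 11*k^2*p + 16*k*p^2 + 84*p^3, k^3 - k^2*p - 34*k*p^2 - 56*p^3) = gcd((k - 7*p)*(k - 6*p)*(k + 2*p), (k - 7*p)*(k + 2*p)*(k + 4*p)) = -k^2 + 5*k*p + 14*p^2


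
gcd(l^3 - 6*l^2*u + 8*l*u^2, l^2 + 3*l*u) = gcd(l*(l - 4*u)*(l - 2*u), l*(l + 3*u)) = l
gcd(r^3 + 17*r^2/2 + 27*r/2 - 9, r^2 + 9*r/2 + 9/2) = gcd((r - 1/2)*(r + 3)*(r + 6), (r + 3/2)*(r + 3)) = r + 3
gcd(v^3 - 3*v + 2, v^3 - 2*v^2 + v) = v^2 - 2*v + 1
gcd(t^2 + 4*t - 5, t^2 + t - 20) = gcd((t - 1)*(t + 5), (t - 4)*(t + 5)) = t + 5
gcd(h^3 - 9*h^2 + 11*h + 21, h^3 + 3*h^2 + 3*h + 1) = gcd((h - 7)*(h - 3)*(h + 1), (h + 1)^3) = h + 1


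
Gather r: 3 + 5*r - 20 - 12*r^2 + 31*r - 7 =-12*r^2 + 36*r - 24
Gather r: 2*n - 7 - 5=2*n - 12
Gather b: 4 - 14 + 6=-4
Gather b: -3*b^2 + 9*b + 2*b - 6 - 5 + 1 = -3*b^2 + 11*b - 10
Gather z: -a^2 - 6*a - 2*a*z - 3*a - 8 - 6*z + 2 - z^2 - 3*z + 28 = -a^2 - 9*a - z^2 + z*(-2*a - 9) + 22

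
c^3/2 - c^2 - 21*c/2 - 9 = (c/2 + 1/2)*(c - 6)*(c + 3)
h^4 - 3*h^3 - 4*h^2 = h^2*(h - 4)*(h + 1)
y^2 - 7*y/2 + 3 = (y - 2)*(y - 3/2)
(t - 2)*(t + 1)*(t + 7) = t^3 + 6*t^2 - 9*t - 14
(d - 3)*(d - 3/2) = d^2 - 9*d/2 + 9/2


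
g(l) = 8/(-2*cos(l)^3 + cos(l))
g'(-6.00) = -15.43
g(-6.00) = -9.87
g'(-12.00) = -109.64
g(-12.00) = -22.35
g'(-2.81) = 20.47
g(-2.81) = 10.74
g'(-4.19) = -54.54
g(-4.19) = -31.93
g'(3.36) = 10.45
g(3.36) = 9.04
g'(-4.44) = 82.34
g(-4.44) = -34.77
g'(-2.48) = 359.51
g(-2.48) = 41.37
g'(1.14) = -4.55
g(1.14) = 29.42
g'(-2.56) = 127.74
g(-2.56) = 24.15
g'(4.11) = 148.48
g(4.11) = -39.45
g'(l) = 8*(-6*sin(l)*cos(l)^2 + sin(l))/(-2*cos(l)^3 + cos(l))^2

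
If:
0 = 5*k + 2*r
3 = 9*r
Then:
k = -2/15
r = 1/3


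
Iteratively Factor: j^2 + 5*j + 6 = (j + 2)*(j + 3)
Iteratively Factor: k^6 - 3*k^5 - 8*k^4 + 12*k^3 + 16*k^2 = (k + 1)*(k^5 - 4*k^4 - 4*k^3 + 16*k^2) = (k + 1)*(k + 2)*(k^4 - 6*k^3 + 8*k^2) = (k - 4)*(k + 1)*(k + 2)*(k^3 - 2*k^2) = k*(k - 4)*(k + 1)*(k + 2)*(k^2 - 2*k) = k*(k - 4)*(k - 2)*(k + 1)*(k + 2)*(k)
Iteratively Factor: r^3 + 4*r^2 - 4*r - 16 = (r + 2)*(r^2 + 2*r - 8) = (r + 2)*(r + 4)*(r - 2)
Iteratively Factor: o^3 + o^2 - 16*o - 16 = (o - 4)*(o^2 + 5*o + 4) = (o - 4)*(o + 4)*(o + 1)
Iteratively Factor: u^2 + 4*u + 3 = (u + 3)*(u + 1)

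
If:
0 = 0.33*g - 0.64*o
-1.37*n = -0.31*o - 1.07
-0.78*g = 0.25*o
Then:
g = 0.00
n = 0.78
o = 0.00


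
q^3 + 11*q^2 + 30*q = q*(q + 5)*(q + 6)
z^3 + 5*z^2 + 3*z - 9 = (z - 1)*(z + 3)^2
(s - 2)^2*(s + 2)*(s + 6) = s^4 + 4*s^3 - 16*s^2 - 16*s + 48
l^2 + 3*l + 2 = (l + 1)*(l + 2)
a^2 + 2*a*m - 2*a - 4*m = (a - 2)*(a + 2*m)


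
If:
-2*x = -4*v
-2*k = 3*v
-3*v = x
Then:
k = 0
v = 0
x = 0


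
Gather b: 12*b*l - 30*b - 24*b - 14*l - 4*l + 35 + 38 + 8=b*(12*l - 54) - 18*l + 81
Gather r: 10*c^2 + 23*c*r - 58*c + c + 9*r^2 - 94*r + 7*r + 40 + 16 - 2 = 10*c^2 - 57*c + 9*r^2 + r*(23*c - 87) + 54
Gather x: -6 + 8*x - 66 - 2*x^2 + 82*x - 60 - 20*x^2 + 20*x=-22*x^2 + 110*x - 132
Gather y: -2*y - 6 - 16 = -2*y - 22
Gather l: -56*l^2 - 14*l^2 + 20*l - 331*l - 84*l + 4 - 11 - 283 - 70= -70*l^2 - 395*l - 360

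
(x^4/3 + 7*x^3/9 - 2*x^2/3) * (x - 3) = x^5/3 - 2*x^4/9 - 3*x^3 + 2*x^2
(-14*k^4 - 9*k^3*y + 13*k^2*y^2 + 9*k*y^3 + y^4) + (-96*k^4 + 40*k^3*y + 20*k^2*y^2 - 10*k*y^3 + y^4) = -110*k^4 + 31*k^3*y + 33*k^2*y^2 - k*y^3 + 2*y^4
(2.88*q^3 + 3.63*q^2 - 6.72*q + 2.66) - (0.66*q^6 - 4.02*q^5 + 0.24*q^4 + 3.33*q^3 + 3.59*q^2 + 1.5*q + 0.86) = -0.66*q^6 + 4.02*q^5 - 0.24*q^4 - 0.45*q^3 + 0.04*q^2 - 8.22*q + 1.8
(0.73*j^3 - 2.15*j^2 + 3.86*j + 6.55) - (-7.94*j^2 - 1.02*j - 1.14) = 0.73*j^3 + 5.79*j^2 + 4.88*j + 7.69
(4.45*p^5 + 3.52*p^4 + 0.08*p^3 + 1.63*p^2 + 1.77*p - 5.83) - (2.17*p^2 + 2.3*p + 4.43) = 4.45*p^5 + 3.52*p^4 + 0.08*p^3 - 0.54*p^2 - 0.53*p - 10.26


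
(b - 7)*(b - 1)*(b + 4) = b^3 - 4*b^2 - 25*b + 28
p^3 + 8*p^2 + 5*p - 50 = (p - 2)*(p + 5)^2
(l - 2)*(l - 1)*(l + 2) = l^3 - l^2 - 4*l + 4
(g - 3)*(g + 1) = g^2 - 2*g - 3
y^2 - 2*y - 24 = (y - 6)*(y + 4)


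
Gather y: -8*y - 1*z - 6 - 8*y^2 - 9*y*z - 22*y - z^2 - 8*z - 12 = -8*y^2 + y*(-9*z - 30) - z^2 - 9*z - 18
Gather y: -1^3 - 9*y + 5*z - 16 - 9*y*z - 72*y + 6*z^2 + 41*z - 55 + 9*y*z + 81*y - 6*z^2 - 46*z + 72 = 0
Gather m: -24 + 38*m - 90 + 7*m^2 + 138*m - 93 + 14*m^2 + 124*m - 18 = 21*m^2 + 300*m - 225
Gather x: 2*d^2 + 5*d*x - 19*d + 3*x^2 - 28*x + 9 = 2*d^2 - 19*d + 3*x^2 + x*(5*d - 28) + 9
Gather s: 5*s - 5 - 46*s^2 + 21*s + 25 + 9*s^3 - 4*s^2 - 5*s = 9*s^3 - 50*s^2 + 21*s + 20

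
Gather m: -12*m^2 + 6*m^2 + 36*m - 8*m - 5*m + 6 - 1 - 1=-6*m^2 + 23*m + 4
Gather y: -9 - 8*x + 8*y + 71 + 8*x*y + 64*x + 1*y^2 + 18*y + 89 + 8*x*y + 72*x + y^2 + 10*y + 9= 128*x + 2*y^2 + y*(16*x + 36) + 160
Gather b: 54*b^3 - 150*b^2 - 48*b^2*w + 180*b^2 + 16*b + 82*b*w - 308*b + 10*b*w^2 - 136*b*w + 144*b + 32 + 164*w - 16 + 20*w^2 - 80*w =54*b^3 + b^2*(30 - 48*w) + b*(10*w^2 - 54*w - 148) + 20*w^2 + 84*w + 16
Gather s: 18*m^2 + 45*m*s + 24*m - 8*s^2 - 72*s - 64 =18*m^2 + 24*m - 8*s^2 + s*(45*m - 72) - 64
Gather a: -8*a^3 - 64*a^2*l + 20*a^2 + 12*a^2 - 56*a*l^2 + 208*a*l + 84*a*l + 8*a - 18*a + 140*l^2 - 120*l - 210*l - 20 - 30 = -8*a^3 + a^2*(32 - 64*l) + a*(-56*l^2 + 292*l - 10) + 140*l^2 - 330*l - 50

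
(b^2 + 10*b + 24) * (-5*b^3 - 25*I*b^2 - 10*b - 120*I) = -5*b^5 - 50*b^4 - 25*I*b^4 - 130*b^3 - 250*I*b^3 - 100*b^2 - 720*I*b^2 - 240*b - 1200*I*b - 2880*I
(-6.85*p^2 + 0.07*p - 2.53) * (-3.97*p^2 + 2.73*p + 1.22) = 27.1945*p^4 - 18.9784*p^3 + 1.8782*p^2 - 6.8215*p - 3.0866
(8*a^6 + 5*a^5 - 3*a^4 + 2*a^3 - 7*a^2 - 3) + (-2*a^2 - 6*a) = 8*a^6 + 5*a^5 - 3*a^4 + 2*a^3 - 9*a^2 - 6*a - 3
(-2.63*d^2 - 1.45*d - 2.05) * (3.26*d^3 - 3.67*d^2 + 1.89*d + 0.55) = -8.5738*d^5 + 4.9251*d^4 - 6.3322*d^3 + 3.3365*d^2 - 4.672*d - 1.1275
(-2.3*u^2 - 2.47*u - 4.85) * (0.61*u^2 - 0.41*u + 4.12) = -1.403*u^4 - 0.5637*u^3 - 11.4218*u^2 - 8.1879*u - 19.982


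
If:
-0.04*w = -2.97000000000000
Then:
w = 74.25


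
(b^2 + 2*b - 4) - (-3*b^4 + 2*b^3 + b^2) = 3*b^4 - 2*b^3 + 2*b - 4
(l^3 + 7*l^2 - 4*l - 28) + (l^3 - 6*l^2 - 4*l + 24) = 2*l^3 + l^2 - 8*l - 4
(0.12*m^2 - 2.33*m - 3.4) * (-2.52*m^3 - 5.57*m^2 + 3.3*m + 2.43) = -0.3024*m^5 + 5.2032*m^4 + 21.9421*m^3 + 11.5406*m^2 - 16.8819*m - 8.262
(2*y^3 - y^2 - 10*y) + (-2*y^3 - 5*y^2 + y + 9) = -6*y^2 - 9*y + 9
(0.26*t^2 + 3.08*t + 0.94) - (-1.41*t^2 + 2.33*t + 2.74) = 1.67*t^2 + 0.75*t - 1.8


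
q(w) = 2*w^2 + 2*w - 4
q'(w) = 4*w + 2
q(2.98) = 19.72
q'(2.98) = 13.92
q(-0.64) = -4.46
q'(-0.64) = -0.56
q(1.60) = 4.32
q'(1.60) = 8.40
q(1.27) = 1.77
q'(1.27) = 7.08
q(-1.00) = -4.00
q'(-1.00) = -2.00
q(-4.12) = 21.71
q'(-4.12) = -14.48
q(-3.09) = 8.92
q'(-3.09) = -10.36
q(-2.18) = 1.14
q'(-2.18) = -6.72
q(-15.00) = 416.00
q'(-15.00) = -58.00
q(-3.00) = 8.00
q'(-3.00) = -10.00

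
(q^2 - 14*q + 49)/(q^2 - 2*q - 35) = (q - 7)/(q + 5)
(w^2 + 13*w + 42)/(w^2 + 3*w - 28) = (w + 6)/(w - 4)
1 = 1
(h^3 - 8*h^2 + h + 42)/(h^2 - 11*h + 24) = (h^2 - 5*h - 14)/(h - 8)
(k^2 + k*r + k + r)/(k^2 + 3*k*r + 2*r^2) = (k + 1)/(k + 2*r)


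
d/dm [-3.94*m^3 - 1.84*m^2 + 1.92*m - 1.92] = -11.82*m^2 - 3.68*m + 1.92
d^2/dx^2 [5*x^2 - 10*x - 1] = 10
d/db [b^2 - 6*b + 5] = 2*b - 6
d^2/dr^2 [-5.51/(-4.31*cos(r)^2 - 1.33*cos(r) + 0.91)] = (-409.417244*(1 - cos(r)^2)^2 - 94.754919*cos(r)^3 - 300.898345*cos(r)^2 + 182.841085*cos(r) + 472.132064)/(4.31*cos(r)^2 + 1.33*cos(r) - 0.91)^3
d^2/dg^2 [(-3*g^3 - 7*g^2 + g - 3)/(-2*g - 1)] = 6*(4*g^3 + 6*g^2 + 3*g + 7)/(8*g^3 + 12*g^2 + 6*g + 1)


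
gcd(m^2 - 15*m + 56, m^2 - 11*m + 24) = m - 8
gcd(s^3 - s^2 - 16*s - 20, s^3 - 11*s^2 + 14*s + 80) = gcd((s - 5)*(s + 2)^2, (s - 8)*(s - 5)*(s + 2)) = s^2 - 3*s - 10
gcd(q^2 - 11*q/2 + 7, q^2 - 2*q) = q - 2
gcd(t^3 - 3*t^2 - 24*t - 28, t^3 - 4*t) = t + 2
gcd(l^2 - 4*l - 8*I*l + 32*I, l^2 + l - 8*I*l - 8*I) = l - 8*I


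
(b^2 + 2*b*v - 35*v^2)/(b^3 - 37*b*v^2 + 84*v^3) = (b - 5*v)/(b^2 - 7*b*v + 12*v^2)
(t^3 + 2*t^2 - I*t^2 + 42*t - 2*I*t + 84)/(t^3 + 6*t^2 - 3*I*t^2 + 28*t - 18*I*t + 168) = (t^2 + t*(2 + 6*I) + 12*I)/(t^2 + t*(6 + 4*I) + 24*I)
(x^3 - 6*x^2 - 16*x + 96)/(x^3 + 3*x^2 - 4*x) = (x^2 - 10*x + 24)/(x*(x - 1))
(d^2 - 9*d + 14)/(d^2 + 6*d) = (d^2 - 9*d + 14)/(d*(d + 6))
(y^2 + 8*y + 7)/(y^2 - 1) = (y + 7)/(y - 1)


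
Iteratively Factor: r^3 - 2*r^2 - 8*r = (r + 2)*(r^2 - 4*r) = r*(r + 2)*(r - 4)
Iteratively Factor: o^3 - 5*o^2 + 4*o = (o - 1)*(o^2 - 4*o) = o*(o - 1)*(o - 4)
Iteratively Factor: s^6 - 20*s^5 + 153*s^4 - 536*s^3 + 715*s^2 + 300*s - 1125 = (s - 3)*(s^5 - 17*s^4 + 102*s^3 - 230*s^2 + 25*s + 375) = (s - 5)*(s - 3)*(s^4 - 12*s^3 + 42*s^2 - 20*s - 75) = (s - 5)^2*(s - 3)*(s^3 - 7*s^2 + 7*s + 15) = (s - 5)^2*(s - 3)*(s + 1)*(s^2 - 8*s + 15) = (s - 5)^3*(s - 3)*(s + 1)*(s - 3)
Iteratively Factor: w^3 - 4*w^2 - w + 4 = (w + 1)*(w^2 - 5*w + 4) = (w - 4)*(w + 1)*(w - 1)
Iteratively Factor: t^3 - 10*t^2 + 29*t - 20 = (t - 1)*(t^2 - 9*t + 20) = (t - 5)*(t - 1)*(t - 4)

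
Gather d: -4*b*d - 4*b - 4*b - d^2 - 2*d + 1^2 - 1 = -8*b - d^2 + d*(-4*b - 2)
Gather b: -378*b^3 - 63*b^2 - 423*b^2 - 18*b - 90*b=-378*b^3 - 486*b^2 - 108*b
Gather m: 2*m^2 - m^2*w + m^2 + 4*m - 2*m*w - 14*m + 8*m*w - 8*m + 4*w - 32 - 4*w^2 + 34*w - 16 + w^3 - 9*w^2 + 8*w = m^2*(3 - w) + m*(6*w - 18) + w^3 - 13*w^2 + 46*w - 48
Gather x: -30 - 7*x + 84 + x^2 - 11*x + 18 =x^2 - 18*x + 72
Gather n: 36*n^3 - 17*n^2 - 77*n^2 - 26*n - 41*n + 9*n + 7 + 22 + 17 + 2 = 36*n^3 - 94*n^2 - 58*n + 48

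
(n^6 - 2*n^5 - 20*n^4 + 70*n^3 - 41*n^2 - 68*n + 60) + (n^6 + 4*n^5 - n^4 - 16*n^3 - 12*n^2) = 2*n^6 + 2*n^5 - 21*n^4 + 54*n^3 - 53*n^2 - 68*n + 60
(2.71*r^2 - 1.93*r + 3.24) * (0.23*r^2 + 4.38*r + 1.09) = 0.6233*r^4 + 11.4259*r^3 - 4.7543*r^2 + 12.0875*r + 3.5316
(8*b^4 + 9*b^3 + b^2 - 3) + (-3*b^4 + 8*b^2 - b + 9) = 5*b^4 + 9*b^3 + 9*b^2 - b + 6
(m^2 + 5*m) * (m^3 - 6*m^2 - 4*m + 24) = m^5 - m^4 - 34*m^3 + 4*m^2 + 120*m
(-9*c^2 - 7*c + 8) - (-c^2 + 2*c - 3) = -8*c^2 - 9*c + 11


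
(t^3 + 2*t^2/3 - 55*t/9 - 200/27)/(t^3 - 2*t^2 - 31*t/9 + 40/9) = (t + 5/3)/(t - 1)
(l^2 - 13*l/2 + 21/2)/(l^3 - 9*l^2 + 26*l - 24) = (l - 7/2)/(l^2 - 6*l + 8)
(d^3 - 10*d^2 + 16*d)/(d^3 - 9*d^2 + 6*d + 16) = d/(d + 1)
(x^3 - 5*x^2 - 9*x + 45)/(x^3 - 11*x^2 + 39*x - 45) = (x + 3)/(x - 3)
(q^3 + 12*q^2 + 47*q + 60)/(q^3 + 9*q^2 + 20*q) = (q + 3)/q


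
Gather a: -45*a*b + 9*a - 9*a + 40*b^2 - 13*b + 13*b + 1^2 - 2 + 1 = -45*a*b + 40*b^2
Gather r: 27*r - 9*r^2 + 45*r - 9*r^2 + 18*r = -18*r^2 + 90*r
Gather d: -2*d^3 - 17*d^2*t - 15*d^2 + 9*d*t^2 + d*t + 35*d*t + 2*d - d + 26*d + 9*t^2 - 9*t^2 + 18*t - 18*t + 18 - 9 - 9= -2*d^3 + d^2*(-17*t - 15) + d*(9*t^2 + 36*t + 27)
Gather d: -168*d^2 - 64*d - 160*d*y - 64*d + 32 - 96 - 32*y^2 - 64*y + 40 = -168*d^2 + d*(-160*y - 128) - 32*y^2 - 64*y - 24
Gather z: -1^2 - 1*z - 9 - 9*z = -10*z - 10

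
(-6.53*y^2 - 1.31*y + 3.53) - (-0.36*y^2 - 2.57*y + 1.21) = -6.17*y^2 + 1.26*y + 2.32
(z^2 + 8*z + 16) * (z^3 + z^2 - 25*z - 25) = z^5 + 9*z^4 - z^3 - 209*z^2 - 600*z - 400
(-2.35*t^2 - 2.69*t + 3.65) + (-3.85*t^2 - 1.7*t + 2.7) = -6.2*t^2 - 4.39*t + 6.35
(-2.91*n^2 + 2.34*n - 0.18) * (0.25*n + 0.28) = -0.7275*n^3 - 0.2298*n^2 + 0.6102*n - 0.0504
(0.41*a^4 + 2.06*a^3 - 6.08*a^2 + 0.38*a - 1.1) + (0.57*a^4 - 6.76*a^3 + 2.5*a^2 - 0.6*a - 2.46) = 0.98*a^4 - 4.7*a^3 - 3.58*a^2 - 0.22*a - 3.56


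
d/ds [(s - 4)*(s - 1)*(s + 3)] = 3*s^2 - 4*s - 11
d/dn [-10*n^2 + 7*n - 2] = 7 - 20*n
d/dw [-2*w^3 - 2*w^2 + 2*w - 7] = -6*w^2 - 4*w + 2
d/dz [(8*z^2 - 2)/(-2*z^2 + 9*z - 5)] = 2*(36*z^2 - 44*z + 9)/(4*z^4 - 36*z^3 + 101*z^2 - 90*z + 25)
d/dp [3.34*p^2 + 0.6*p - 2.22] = 6.68*p + 0.6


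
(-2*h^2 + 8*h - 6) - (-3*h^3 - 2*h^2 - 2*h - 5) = 3*h^3 + 10*h - 1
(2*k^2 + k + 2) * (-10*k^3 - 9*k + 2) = -20*k^5 - 10*k^4 - 38*k^3 - 5*k^2 - 16*k + 4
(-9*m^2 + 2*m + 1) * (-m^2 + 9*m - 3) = 9*m^4 - 83*m^3 + 44*m^2 + 3*m - 3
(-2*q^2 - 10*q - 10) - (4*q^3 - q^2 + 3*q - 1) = -4*q^3 - q^2 - 13*q - 9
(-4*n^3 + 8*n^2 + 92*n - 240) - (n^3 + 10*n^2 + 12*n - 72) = -5*n^3 - 2*n^2 + 80*n - 168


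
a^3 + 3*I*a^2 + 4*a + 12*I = (a - 2*I)*(a + 2*I)*(a + 3*I)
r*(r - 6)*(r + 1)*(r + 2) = r^4 - 3*r^3 - 16*r^2 - 12*r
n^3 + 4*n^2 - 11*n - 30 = (n - 3)*(n + 2)*(n + 5)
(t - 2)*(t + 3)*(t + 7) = t^3 + 8*t^2 + t - 42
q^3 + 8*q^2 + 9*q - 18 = (q - 1)*(q + 3)*(q + 6)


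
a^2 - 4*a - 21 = (a - 7)*(a + 3)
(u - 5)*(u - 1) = u^2 - 6*u + 5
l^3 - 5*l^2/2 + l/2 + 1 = (l - 2)*(l - 1)*(l + 1/2)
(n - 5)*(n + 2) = n^2 - 3*n - 10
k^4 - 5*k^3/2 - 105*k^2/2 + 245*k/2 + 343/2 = (k - 7)*(k - 7/2)*(k + 1)*(k + 7)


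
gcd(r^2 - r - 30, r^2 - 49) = 1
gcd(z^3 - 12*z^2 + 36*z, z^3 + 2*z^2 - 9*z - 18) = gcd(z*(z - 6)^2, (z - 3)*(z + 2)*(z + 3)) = 1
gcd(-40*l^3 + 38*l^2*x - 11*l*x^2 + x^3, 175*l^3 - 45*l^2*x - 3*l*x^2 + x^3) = -5*l + x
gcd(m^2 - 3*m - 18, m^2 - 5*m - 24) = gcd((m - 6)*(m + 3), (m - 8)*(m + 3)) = m + 3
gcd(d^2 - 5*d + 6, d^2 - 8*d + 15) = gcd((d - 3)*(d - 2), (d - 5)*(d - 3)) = d - 3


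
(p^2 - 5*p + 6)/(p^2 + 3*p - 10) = (p - 3)/(p + 5)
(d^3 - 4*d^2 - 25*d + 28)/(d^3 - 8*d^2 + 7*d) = (d + 4)/d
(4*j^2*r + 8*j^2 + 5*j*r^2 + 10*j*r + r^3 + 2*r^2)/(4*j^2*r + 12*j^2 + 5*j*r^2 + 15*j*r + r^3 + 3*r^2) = (r + 2)/(r + 3)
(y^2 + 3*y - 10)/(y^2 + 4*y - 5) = (y - 2)/(y - 1)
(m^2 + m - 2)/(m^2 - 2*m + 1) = (m + 2)/(m - 1)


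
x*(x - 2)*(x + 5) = x^3 + 3*x^2 - 10*x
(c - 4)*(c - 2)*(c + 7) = c^3 + c^2 - 34*c + 56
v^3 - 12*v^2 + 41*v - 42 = (v - 7)*(v - 3)*(v - 2)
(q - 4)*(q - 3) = q^2 - 7*q + 12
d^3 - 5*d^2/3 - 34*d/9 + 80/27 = (d - 8/3)*(d - 2/3)*(d + 5/3)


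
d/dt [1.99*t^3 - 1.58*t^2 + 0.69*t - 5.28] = 5.97*t^2 - 3.16*t + 0.69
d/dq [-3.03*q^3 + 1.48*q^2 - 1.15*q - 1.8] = -9.09*q^2 + 2.96*q - 1.15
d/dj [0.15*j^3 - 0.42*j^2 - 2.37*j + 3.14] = 0.45*j^2 - 0.84*j - 2.37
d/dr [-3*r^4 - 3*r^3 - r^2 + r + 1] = -12*r^3 - 9*r^2 - 2*r + 1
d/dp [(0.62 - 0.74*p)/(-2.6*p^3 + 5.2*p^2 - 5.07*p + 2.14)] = (-3.848*p^3 + 8.684*p^2 - 6.448*p + 1.5598)/(6.76*p^6 - 27.04*p^5 + 53.404*p^4 - 63.856*p^3 + 47.9609*p^2 - 21.6996*p + 4.5796)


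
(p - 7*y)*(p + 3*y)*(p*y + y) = p^3*y - 4*p^2*y^2 + p^2*y - 21*p*y^3 - 4*p*y^2 - 21*y^3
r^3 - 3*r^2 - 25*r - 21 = (r - 7)*(r + 1)*(r + 3)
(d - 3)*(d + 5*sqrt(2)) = d^2 - 3*d + 5*sqrt(2)*d - 15*sqrt(2)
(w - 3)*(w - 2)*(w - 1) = w^3 - 6*w^2 + 11*w - 6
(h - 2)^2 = h^2 - 4*h + 4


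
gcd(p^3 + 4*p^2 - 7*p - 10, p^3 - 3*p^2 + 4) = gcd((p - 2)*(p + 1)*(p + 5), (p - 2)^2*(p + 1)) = p^2 - p - 2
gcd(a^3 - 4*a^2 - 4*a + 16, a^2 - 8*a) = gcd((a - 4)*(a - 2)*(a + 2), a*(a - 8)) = 1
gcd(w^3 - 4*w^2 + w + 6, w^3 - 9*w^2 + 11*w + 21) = w^2 - 2*w - 3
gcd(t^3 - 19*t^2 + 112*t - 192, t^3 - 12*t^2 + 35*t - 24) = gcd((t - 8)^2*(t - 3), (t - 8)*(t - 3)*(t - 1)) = t^2 - 11*t + 24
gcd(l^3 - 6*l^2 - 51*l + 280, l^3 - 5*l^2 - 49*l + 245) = l^2 + 2*l - 35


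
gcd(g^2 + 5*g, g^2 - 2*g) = g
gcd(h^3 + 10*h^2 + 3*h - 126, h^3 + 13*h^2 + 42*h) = h^2 + 13*h + 42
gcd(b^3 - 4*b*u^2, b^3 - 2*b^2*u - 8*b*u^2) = b^2 + 2*b*u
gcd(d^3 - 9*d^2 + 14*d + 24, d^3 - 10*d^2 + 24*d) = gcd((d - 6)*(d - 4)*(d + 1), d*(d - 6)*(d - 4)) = d^2 - 10*d + 24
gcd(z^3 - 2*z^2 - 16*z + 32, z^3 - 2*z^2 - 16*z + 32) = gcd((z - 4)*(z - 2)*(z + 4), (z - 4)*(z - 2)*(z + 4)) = z^3 - 2*z^2 - 16*z + 32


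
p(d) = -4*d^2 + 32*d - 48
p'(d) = 32 - 8*d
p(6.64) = -11.88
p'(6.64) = -21.12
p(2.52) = 7.24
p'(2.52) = 11.84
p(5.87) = 2.01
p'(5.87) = -14.96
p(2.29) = 4.30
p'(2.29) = 13.68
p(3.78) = 15.81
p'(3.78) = 1.76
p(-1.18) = -91.33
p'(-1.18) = 41.44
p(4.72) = 13.93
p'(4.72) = -5.76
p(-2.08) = -131.87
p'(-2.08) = 48.64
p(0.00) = -48.00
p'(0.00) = 32.00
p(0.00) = -48.00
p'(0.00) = 32.00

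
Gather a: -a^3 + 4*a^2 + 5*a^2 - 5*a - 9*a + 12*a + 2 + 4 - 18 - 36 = -a^3 + 9*a^2 - 2*a - 48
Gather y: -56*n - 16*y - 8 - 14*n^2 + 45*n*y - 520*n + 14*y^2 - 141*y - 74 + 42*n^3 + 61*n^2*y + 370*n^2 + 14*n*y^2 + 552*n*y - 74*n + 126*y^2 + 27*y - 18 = 42*n^3 + 356*n^2 - 650*n + y^2*(14*n + 140) + y*(61*n^2 + 597*n - 130) - 100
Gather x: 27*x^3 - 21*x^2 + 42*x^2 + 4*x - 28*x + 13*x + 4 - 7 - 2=27*x^3 + 21*x^2 - 11*x - 5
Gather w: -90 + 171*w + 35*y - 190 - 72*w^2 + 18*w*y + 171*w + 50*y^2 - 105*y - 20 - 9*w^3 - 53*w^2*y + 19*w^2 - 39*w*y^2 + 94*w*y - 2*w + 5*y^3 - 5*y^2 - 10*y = -9*w^3 + w^2*(-53*y - 53) + w*(-39*y^2 + 112*y + 340) + 5*y^3 + 45*y^2 - 80*y - 300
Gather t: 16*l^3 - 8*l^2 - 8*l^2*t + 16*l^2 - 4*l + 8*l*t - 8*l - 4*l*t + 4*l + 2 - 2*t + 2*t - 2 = 16*l^3 + 8*l^2 - 8*l + t*(-8*l^2 + 4*l)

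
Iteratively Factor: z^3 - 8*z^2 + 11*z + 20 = (z - 5)*(z^2 - 3*z - 4) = (z - 5)*(z - 4)*(z + 1)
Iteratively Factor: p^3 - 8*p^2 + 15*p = (p)*(p^2 - 8*p + 15) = p*(p - 3)*(p - 5)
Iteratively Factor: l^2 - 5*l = (l - 5)*(l)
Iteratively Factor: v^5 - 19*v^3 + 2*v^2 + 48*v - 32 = (v + 4)*(v^4 - 4*v^3 - 3*v^2 + 14*v - 8) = (v - 4)*(v + 4)*(v^3 - 3*v + 2) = (v - 4)*(v + 2)*(v + 4)*(v^2 - 2*v + 1) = (v - 4)*(v - 1)*(v + 2)*(v + 4)*(v - 1)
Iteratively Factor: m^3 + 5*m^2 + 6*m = (m + 2)*(m^2 + 3*m) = (m + 2)*(m + 3)*(m)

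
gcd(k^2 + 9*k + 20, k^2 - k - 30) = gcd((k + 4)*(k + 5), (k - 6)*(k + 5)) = k + 5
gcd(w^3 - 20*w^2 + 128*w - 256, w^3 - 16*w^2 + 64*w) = w^2 - 16*w + 64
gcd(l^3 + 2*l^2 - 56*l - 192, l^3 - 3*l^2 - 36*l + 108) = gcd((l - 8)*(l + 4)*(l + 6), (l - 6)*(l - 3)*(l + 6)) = l + 6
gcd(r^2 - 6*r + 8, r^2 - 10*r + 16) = r - 2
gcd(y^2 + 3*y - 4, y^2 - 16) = y + 4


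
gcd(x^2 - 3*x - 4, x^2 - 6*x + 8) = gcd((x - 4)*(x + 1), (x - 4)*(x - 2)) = x - 4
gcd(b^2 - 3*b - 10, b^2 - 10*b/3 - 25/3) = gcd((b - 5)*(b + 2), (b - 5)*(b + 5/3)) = b - 5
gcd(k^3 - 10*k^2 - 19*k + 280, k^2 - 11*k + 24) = k - 8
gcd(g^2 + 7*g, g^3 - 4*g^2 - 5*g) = g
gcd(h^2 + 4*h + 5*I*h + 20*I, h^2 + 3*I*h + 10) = h + 5*I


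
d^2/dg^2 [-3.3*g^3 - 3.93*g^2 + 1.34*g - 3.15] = -19.8*g - 7.86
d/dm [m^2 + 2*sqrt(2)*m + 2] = 2*m + 2*sqrt(2)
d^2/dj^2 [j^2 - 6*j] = 2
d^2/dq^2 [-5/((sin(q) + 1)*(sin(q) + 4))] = 5*(4*sin(q)^3 + 11*sin(q)^2 - 8*sin(q) - 42)/((sin(q) + 1)^2*(sin(q) + 4)^3)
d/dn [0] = 0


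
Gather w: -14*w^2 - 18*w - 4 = -14*w^2 - 18*w - 4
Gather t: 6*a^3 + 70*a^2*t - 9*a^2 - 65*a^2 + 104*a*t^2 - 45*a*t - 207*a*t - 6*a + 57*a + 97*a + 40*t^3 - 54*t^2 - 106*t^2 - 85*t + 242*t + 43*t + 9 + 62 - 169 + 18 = 6*a^3 - 74*a^2 + 148*a + 40*t^3 + t^2*(104*a - 160) + t*(70*a^2 - 252*a + 200) - 80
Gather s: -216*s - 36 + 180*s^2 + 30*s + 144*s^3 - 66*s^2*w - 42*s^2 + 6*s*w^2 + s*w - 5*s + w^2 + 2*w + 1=144*s^3 + s^2*(138 - 66*w) + s*(6*w^2 + w - 191) + w^2 + 2*w - 35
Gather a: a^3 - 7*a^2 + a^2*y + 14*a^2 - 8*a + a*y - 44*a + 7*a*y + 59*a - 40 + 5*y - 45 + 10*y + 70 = a^3 + a^2*(y + 7) + a*(8*y + 7) + 15*y - 15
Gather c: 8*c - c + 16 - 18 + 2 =7*c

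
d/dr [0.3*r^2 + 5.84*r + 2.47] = 0.6*r + 5.84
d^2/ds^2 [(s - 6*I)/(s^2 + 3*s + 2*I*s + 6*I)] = 2*((s - 6*I)*(2*s + 3 + 2*I)^2 + (-3*s - 3 + 4*I)*(s^2 + 3*s + 2*I*s + 6*I))/(s^2 + 3*s + 2*I*s + 6*I)^3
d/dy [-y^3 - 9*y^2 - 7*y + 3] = -3*y^2 - 18*y - 7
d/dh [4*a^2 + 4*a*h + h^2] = 4*a + 2*h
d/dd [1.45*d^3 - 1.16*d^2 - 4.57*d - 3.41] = 4.35*d^2 - 2.32*d - 4.57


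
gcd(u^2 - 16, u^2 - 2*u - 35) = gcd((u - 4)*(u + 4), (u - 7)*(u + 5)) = 1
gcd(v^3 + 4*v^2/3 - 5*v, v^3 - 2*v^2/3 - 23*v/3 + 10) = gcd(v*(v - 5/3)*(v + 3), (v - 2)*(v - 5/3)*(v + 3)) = v^2 + 4*v/3 - 5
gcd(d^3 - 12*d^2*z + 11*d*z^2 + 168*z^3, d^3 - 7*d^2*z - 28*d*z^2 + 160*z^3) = -d + 8*z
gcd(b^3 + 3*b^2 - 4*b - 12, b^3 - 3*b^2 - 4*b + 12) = b^2 - 4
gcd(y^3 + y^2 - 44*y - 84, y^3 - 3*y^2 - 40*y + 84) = y^2 - y - 42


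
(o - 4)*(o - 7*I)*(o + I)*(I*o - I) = I*o^4 + 6*o^3 - 5*I*o^3 - 30*o^2 + 11*I*o^2 + 24*o - 35*I*o + 28*I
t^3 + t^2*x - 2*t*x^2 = t*(t - x)*(t + 2*x)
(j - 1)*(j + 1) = j^2 - 1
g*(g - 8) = g^2 - 8*g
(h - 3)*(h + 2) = h^2 - h - 6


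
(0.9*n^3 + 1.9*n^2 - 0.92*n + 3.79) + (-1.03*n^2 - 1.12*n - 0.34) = 0.9*n^3 + 0.87*n^2 - 2.04*n + 3.45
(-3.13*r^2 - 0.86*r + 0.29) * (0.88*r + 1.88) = -2.7544*r^3 - 6.6412*r^2 - 1.3616*r + 0.5452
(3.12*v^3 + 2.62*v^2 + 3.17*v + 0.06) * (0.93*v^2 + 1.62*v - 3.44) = 2.9016*v^5 + 7.491*v^4 - 3.5403*v^3 - 3.8216*v^2 - 10.8076*v - 0.2064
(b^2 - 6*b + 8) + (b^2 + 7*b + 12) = 2*b^2 + b + 20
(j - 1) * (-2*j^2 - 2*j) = -2*j^3 + 2*j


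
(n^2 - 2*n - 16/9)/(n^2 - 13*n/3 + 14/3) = (9*n^2 - 18*n - 16)/(3*(3*n^2 - 13*n + 14))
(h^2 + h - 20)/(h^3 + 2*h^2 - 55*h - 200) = (h - 4)/(h^2 - 3*h - 40)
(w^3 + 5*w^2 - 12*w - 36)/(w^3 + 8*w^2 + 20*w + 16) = (w^2 + 3*w - 18)/(w^2 + 6*w + 8)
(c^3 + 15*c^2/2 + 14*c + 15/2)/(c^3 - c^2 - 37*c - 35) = (c + 3/2)/(c - 7)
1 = 1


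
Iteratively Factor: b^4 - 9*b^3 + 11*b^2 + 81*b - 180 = (b - 5)*(b^3 - 4*b^2 - 9*b + 36) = (b - 5)*(b - 4)*(b^2 - 9) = (b - 5)*(b - 4)*(b + 3)*(b - 3)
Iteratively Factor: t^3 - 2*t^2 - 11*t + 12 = (t - 4)*(t^2 + 2*t - 3) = (t - 4)*(t - 1)*(t + 3)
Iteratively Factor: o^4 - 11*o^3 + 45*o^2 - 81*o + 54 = (o - 2)*(o^3 - 9*o^2 + 27*o - 27) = (o - 3)*(o - 2)*(o^2 - 6*o + 9) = (o - 3)^2*(o - 2)*(o - 3)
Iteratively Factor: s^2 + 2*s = (s + 2)*(s)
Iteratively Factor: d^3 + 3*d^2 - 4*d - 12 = (d - 2)*(d^2 + 5*d + 6) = (d - 2)*(d + 3)*(d + 2)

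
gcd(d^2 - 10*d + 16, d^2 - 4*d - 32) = d - 8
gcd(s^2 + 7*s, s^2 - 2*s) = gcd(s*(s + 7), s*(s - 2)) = s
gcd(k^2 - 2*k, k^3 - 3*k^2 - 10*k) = k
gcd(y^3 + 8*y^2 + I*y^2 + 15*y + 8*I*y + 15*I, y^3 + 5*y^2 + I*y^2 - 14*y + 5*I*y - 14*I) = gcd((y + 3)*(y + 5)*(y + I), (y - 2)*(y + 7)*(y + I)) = y + I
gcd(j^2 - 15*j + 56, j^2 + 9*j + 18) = 1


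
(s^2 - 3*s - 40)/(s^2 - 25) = (s - 8)/(s - 5)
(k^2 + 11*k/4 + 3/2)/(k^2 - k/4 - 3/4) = (k + 2)/(k - 1)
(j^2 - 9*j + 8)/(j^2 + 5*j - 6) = (j - 8)/(j + 6)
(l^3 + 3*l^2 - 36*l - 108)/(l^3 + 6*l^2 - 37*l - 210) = (l^2 + 9*l + 18)/(l^2 + 12*l + 35)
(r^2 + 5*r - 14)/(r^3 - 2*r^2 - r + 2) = (r + 7)/(r^2 - 1)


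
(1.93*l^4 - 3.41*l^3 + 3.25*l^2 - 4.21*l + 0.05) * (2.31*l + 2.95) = 4.4583*l^5 - 2.1836*l^4 - 2.552*l^3 - 0.137599999999999*l^2 - 12.304*l + 0.1475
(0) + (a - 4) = a - 4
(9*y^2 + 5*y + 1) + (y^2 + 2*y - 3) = 10*y^2 + 7*y - 2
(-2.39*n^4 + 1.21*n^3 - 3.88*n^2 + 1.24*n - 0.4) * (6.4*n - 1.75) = -15.296*n^5 + 11.9265*n^4 - 26.9495*n^3 + 14.726*n^2 - 4.73*n + 0.7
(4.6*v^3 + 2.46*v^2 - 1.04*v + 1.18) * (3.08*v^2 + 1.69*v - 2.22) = 14.168*v^5 + 15.3508*v^4 - 9.2578*v^3 - 3.5844*v^2 + 4.303*v - 2.6196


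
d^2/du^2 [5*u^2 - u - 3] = 10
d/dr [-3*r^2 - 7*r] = -6*r - 7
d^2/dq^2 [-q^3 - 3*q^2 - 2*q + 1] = -6*q - 6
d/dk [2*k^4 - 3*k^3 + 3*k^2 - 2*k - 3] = 8*k^3 - 9*k^2 + 6*k - 2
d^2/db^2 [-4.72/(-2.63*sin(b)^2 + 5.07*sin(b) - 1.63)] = (-130.591072*sin(b)^4 + 188.810856*sin(b)^3 + 155.496152*sin(b)^2 - 416.628264*sin(b) + 202.18592)/(2.63*sin(b)^2 - 5.07*sin(b) + 1.63)^3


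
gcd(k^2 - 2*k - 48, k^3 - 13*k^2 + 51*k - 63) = 1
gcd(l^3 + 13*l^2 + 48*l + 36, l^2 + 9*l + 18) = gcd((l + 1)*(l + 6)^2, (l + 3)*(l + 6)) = l + 6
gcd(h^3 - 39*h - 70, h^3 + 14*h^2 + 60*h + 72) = h + 2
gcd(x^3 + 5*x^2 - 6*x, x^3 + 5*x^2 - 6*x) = x^3 + 5*x^2 - 6*x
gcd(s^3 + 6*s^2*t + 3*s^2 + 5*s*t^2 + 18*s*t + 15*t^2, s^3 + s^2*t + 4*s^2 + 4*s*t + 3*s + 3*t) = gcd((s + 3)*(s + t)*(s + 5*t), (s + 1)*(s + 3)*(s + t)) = s^2 + s*t + 3*s + 3*t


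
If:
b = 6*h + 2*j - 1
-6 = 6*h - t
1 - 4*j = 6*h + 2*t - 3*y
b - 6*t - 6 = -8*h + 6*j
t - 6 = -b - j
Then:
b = 130/9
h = -133/18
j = 269/9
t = -115/3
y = -22/27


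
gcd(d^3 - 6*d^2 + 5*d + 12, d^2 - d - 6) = d - 3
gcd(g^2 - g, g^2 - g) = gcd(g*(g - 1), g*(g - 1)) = g^2 - g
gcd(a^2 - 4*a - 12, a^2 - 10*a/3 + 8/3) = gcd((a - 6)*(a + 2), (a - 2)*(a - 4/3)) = 1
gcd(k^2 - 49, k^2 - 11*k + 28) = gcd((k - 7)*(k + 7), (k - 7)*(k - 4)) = k - 7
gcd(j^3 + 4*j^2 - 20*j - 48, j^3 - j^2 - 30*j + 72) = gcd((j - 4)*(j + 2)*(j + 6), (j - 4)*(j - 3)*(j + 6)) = j^2 + 2*j - 24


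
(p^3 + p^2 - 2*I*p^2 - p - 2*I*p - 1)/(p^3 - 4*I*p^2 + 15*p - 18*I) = (p^2 + p*(1 - I) - I)/(p^2 - 3*I*p + 18)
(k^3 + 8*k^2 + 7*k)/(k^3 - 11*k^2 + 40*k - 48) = k*(k^2 + 8*k + 7)/(k^3 - 11*k^2 + 40*k - 48)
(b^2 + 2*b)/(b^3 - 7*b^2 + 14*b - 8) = b*(b + 2)/(b^3 - 7*b^2 + 14*b - 8)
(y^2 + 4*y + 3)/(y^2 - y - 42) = (y^2 + 4*y + 3)/(y^2 - y - 42)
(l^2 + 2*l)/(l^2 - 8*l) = (l + 2)/(l - 8)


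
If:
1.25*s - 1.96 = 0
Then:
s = 1.57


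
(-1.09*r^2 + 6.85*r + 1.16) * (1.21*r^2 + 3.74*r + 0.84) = -1.3189*r^4 + 4.2119*r^3 + 26.107*r^2 + 10.0924*r + 0.9744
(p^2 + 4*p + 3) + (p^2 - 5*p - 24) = 2*p^2 - p - 21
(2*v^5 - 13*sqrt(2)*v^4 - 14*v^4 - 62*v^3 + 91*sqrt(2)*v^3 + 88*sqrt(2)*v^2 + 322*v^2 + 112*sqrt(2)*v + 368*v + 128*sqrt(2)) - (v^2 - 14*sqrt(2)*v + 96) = 2*v^5 - 13*sqrt(2)*v^4 - 14*v^4 - 62*v^3 + 91*sqrt(2)*v^3 + 88*sqrt(2)*v^2 + 321*v^2 + 126*sqrt(2)*v + 368*v - 96 + 128*sqrt(2)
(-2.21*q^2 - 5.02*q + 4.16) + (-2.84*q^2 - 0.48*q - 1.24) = -5.05*q^2 - 5.5*q + 2.92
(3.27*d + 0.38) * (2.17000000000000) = 7.0959*d + 0.8246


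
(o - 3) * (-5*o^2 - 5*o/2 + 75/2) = -5*o^3 + 25*o^2/2 + 45*o - 225/2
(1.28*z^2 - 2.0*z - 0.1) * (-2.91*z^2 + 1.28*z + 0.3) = -3.7248*z^4 + 7.4584*z^3 - 1.885*z^2 - 0.728*z - 0.03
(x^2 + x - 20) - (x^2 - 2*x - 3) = 3*x - 17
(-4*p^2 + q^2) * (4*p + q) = -16*p^3 - 4*p^2*q + 4*p*q^2 + q^3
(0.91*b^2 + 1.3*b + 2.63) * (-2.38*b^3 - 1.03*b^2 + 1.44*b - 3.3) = -2.1658*b^5 - 4.0313*b^4 - 6.288*b^3 - 3.8399*b^2 - 0.5028*b - 8.679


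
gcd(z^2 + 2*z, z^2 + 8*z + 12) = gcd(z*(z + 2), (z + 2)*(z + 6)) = z + 2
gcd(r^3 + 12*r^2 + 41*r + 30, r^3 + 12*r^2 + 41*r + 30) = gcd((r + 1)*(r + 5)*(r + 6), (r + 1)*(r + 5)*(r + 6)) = r^3 + 12*r^2 + 41*r + 30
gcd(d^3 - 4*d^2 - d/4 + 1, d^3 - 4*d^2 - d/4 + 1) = d^3 - 4*d^2 - d/4 + 1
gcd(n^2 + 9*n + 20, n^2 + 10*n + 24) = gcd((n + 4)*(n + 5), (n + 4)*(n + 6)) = n + 4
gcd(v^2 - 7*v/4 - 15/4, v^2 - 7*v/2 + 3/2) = v - 3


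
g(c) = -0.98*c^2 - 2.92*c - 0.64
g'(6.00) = -14.68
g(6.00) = -53.44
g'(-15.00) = 26.48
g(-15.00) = -177.34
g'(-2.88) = 2.72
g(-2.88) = -0.36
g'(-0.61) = -1.72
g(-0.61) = 0.78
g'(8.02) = -18.64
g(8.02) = -87.09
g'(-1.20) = -0.57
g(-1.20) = 1.45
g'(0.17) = -3.25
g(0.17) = -1.16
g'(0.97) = -4.82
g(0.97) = -4.39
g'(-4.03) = 4.98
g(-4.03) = -4.79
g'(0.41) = -3.72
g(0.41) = -2.00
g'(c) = -1.96*c - 2.92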